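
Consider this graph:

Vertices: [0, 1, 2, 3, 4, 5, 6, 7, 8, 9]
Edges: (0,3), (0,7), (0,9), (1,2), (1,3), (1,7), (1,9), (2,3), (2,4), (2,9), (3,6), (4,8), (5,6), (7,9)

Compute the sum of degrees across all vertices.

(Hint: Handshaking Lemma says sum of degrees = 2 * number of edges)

Count edges: 14 edges.
By Handshaking Lemma: sum of degrees = 2 * 14 = 28.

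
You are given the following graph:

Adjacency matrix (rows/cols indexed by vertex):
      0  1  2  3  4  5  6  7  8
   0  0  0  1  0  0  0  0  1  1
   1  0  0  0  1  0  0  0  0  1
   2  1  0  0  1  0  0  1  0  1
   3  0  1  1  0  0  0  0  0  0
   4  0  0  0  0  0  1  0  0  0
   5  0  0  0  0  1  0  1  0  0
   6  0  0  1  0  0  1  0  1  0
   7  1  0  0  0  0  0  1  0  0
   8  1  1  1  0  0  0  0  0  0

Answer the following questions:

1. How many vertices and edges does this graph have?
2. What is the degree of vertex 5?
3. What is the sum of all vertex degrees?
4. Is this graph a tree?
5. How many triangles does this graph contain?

Count: 9 vertices, 11 edges.
Vertex 5 has neighbors [4, 6], degree = 2.
Handshaking lemma: 2 * 11 = 22.
A tree on 9 vertices has 8 edges. This graph has 11 edges (3 extra). Not a tree.
Number of triangles = 1.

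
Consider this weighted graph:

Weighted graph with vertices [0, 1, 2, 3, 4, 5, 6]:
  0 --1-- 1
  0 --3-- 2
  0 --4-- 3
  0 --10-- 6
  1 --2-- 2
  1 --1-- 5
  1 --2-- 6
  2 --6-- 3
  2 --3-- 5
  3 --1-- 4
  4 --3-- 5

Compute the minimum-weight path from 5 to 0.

Using Dijkstra's algorithm from vertex 5:
Shortest path: 5 -> 1 -> 0
Total weight: 1 + 1 = 2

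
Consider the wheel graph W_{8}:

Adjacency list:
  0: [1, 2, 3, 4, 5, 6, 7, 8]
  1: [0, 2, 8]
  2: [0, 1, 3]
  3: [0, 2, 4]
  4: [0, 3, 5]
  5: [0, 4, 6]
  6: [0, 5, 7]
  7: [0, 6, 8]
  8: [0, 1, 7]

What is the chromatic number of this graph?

W_{8} = C_{8} plus a hub adjacent to every cycle vertex.
The outer cycle needs 2 colors (even cycle); the hub is adjacent to all of them so needs a fresh color.
Chromatic number = 2 + 1 = 3.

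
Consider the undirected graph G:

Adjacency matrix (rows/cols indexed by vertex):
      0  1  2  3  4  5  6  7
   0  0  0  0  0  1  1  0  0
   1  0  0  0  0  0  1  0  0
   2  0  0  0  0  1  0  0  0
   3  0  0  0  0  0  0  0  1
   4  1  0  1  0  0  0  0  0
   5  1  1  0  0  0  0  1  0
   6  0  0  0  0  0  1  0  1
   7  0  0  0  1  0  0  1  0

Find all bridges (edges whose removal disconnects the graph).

A bridge is an edge whose removal increases the number of connected components.
Bridges found: (0,4), (0,5), (1,5), (2,4), (3,7), (5,6), (6,7)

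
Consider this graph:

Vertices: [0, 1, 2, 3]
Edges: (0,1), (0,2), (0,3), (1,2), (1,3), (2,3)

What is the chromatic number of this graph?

The graph has a maximum clique of size 4 (lower bound on chromatic number).
A valid 4-coloring: {0: 0, 1: 1, 2: 2, 3: 3}.
Chromatic number = 4.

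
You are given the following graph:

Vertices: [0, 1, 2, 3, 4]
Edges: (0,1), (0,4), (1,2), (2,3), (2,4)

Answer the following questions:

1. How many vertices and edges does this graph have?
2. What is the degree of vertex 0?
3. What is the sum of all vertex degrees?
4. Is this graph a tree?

Count: 5 vertices, 5 edges.
Vertex 0 has neighbors [1, 4], degree = 2.
Handshaking lemma: 2 * 5 = 10.
A tree on 5 vertices has 4 edges. This graph has 5 edges (1 extra). Not a tree.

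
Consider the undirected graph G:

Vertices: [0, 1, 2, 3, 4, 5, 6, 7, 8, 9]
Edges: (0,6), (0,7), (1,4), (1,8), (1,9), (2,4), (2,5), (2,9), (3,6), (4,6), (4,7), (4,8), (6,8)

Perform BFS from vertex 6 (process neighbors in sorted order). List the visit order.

BFS from vertex 6 (neighbors processed in ascending order):
Visit order: 6, 0, 3, 4, 8, 7, 1, 2, 9, 5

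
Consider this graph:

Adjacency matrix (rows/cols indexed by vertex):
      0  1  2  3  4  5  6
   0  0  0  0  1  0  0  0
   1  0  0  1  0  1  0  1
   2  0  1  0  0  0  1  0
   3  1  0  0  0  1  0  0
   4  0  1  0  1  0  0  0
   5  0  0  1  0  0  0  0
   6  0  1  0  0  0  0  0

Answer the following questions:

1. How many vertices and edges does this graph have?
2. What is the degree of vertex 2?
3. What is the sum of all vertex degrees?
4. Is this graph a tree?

Count: 7 vertices, 6 edges.
Vertex 2 has neighbors [1, 5], degree = 2.
Handshaking lemma: 2 * 6 = 12.
A graph is a tree iff it is connected and has exactly n-1 edges. This graph is connected (all 7 vertices in one component) and has 7-1 = 6 edges. It is a tree.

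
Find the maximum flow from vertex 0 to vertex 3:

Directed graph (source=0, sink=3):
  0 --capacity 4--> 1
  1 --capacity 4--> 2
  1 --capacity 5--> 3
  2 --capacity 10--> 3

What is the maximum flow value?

Computing max flow:
  Flow on (0->1): 4/4
  Flow on (1->3): 4/5
Maximum flow = 4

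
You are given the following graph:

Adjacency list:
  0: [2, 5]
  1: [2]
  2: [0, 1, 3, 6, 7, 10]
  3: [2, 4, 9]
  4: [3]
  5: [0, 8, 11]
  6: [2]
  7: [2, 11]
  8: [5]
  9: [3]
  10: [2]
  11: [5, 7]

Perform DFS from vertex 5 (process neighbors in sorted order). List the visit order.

DFS from vertex 5 (neighbors processed in ascending order):
Visit order: 5, 0, 2, 1, 3, 4, 9, 6, 7, 11, 10, 8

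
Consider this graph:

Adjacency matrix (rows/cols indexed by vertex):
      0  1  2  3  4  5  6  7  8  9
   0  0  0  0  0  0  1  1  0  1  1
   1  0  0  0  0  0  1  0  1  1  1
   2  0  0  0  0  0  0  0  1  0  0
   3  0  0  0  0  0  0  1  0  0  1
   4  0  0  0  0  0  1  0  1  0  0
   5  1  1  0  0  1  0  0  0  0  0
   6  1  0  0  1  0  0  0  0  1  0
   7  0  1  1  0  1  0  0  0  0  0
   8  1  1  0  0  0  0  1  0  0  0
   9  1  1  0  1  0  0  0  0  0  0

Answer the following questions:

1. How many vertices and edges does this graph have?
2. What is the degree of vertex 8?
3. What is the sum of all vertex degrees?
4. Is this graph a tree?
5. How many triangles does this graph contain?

Count: 10 vertices, 14 edges.
Vertex 8 has neighbors [0, 1, 6], degree = 3.
Handshaking lemma: 2 * 14 = 28.
A tree on 10 vertices has 9 edges. This graph has 14 edges (5 extra). Not a tree.
Number of triangles = 1.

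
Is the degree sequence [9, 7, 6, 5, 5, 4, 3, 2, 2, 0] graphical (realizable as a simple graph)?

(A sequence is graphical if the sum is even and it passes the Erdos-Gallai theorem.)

Sum of degrees = 43. Sum is odd, so the sequence is NOT graphical.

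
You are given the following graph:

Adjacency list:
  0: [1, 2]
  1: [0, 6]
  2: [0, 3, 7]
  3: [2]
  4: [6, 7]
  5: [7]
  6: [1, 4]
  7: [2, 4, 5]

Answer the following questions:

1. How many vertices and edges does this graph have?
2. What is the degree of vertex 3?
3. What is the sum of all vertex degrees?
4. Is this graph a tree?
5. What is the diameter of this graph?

Count: 8 vertices, 8 edges.
Vertex 3 has neighbors [2], degree = 1.
Handshaking lemma: 2 * 8 = 16.
A tree on 8 vertices has 7 edges. This graph has 8 edges (1 extra). Not a tree.
Diameter (longest shortest path) = 4.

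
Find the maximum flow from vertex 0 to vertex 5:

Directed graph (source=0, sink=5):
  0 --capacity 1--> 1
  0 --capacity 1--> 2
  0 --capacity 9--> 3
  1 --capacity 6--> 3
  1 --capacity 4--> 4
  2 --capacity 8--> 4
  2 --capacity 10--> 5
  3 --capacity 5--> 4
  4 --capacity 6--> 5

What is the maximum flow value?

Computing max flow:
  Flow on (0->1): 1/1
  Flow on (0->2): 1/1
  Flow on (0->3): 5/9
  Flow on (1->4): 1/4
  Flow on (2->5): 1/10
  Flow on (3->4): 5/5
  Flow on (4->5): 6/6
Maximum flow = 7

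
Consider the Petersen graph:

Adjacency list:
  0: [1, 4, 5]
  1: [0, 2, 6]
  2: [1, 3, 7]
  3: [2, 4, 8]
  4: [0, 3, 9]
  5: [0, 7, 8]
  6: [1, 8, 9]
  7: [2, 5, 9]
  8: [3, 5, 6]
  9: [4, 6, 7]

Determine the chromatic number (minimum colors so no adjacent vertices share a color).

The Petersen graph contains odd cycles (e.g. the outer 5-cycle), so chi >= 3.
A proper 3-coloring exists (it is a well-known 3-chromatic graph).
Chromatic number = 3.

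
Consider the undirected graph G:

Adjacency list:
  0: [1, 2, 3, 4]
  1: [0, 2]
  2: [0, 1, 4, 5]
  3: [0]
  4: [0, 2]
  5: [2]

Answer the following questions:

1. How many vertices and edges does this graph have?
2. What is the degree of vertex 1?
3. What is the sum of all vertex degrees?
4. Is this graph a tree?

Count: 6 vertices, 7 edges.
Vertex 1 has neighbors [0, 2], degree = 2.
Handshaking lemma: 2 * 7 = 14.
A tree on 6 vertices has 5 edges. This graph has 7 edges (2 extra). Not a tree.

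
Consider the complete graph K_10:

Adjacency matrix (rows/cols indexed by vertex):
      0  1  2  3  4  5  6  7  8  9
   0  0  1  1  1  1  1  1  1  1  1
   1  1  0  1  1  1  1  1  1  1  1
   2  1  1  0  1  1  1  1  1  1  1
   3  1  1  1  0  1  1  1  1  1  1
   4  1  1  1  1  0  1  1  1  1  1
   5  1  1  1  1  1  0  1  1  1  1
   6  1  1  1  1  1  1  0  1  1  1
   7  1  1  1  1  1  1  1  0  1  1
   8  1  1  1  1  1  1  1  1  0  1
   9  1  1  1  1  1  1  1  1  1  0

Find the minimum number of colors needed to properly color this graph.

In K_10, every vertex is adjacent to every other vertex.
Each vertex needs a unique color.
Chromatic number = 10.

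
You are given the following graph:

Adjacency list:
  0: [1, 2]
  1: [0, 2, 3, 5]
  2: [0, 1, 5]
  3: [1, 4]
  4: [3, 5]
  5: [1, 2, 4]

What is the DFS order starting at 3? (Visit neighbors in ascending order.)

DFS from vertex 3 (neighbors processed in ascending order):
Visit order: 3, 1, 0, 2, 5, 4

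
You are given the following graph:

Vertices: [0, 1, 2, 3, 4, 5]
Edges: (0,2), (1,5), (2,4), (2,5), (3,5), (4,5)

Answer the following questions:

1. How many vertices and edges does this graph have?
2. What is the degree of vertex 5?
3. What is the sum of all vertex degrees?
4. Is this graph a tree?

Count: 6 vertices, 6 edges.
Vertex 5 has neighbors [1, 2, 3, 4], degree = 4.
Handshaking lemma: 2 * 6 = 12.
A tree on 6 vertices has 5 edges. This graph has 6 edges (1 extra). Not a tree.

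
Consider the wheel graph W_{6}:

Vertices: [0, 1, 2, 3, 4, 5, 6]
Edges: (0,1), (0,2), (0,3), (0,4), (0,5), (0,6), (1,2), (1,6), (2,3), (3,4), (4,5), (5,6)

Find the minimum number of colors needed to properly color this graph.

W_{6} = C_{6} plus a hub adjacent to every cycle vertex.
The outer cycle needs 2 colors (even cycle); the hub is adjacent to all of them so needs a fresh color.
Chromatic number = 2 + 1 = 3.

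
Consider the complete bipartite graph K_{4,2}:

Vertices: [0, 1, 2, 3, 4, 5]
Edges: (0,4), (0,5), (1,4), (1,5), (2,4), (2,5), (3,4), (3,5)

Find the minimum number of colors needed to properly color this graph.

K_{4,2} is bipartite: vertices split into two independent sets of size 4 and 2.
Color one set 0, the other 1. No adjacent vertices share a color.
Chromatic number = 2.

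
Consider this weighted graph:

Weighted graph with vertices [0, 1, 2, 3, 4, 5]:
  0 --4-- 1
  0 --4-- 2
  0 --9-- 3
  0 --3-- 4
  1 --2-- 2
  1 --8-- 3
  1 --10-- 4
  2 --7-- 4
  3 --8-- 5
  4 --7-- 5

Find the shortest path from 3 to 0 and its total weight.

Using Dijkstra's algorithm from vertex 3:
Shortest path: 3 -> 0
Total weight: 9 = 9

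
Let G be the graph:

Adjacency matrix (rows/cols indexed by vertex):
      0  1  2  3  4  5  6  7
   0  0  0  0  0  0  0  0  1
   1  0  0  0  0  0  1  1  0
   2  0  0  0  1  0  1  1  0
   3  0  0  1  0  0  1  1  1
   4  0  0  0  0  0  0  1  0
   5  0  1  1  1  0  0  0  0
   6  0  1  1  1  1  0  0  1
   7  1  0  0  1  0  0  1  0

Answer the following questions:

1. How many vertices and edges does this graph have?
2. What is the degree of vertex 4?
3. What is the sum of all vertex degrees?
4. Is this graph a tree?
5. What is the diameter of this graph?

Count: 8 vertices, 11 edges.
Vertex 4 has neighbors [6], degree = 1.
Handshaking lemma: 2 * 11 = 22.
A tree on 8 vertices has 7 edges. This graph has 11 edges (4 extra). Not a tree.
Diameter (longest shortest path) = 3.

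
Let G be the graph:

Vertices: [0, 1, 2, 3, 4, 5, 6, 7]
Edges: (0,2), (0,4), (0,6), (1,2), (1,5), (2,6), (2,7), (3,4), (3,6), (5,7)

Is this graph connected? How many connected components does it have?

Checking connectivity: the graph has 1 connected component(s).
All vertices are reachable from each other. The graph IS connected.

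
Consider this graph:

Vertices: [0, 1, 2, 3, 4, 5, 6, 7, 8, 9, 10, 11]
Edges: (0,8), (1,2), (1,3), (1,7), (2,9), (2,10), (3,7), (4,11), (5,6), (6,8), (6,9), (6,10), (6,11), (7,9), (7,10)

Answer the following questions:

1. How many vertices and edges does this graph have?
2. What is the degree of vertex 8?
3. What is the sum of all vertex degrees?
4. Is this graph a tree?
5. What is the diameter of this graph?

Count: 12 vertices, 15 edges.
Vertex 8 has neighbors [0, 6], degree = 2.
Handshaking lemma: 2 * 15 = 30.
A tree on 12 vertices has 11 edges. This graph has 15 edges (4 extra). Not a tree.
Diameter (longest shortest path) = 5.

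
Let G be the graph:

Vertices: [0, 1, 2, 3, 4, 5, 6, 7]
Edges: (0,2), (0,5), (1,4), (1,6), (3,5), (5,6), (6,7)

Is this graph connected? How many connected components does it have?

Checking connectivity: the graph has 1 connected component(s).
All vertices are reachable from each other. The graph IS connected.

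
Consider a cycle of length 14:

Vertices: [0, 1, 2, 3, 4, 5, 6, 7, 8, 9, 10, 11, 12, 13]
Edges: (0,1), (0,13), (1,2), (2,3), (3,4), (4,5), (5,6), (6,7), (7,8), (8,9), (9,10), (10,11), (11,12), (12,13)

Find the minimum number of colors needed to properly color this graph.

This is an even cycle (C_14). Even cycles are bipartite.
Chromatic number = 2.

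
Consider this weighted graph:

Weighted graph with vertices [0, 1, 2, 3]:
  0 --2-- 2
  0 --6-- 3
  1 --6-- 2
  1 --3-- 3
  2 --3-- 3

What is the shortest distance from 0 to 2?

Using Dijkstra's algorithm from vertex 0:
Shortest path: 0 -> 2
Total weight: 2 = 2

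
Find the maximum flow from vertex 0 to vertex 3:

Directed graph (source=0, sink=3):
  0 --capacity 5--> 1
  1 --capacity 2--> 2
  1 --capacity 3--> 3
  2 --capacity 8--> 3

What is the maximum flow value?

Computing max flow:
  Flow on (0->1): 5/5
  Flow on (1->2): 2/2
  Flow on (1->3): 3/3
  Flow on (2->3): 2/8
Maximum flow = 5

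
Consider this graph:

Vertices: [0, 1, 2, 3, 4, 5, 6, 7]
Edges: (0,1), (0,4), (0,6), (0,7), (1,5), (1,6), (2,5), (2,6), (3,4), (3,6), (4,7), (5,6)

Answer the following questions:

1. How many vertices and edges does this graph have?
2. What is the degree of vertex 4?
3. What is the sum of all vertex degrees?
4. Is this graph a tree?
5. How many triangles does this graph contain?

Count: 8 vertices, 12 edges.
Vertex 4 has neighbors [0, 3, 7], degree = 3.
Handshaking lemma: 2 * 12 = 24.
A tree on 8 vertices has 7 edges. This graph has 12 edges (5 extra). Not a tree.
Number of triangles = 4.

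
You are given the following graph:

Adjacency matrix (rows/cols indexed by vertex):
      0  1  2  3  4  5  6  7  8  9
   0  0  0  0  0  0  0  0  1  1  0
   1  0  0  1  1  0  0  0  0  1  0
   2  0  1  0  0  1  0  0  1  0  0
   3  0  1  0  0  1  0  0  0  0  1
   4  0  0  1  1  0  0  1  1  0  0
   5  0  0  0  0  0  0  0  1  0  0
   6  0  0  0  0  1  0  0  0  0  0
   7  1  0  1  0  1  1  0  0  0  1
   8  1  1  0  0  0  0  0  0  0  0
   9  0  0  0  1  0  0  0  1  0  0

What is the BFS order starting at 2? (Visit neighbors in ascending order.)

BFS from vertex 2 (neighbors processed in ascending order):
Visit order: 2, 1, 4, 7, 3, 8, 6, 0, 5, 9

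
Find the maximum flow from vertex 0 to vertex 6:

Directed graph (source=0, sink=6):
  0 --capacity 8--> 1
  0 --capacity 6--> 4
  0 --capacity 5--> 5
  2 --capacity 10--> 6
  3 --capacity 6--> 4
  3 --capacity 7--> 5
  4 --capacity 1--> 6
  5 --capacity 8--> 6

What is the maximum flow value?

Computing max flow:
  Flow on (0->4): 1/6
  Flow on (0->5): 5/5
  Flow on (4->6): 1/1
  Flow on (5->6): 5/8
Maximum flow = 6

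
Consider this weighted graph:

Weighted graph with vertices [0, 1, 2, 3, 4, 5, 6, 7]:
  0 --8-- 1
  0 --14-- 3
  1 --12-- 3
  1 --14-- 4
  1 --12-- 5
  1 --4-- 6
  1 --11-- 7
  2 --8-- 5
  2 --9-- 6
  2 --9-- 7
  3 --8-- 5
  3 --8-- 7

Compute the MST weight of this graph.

Applying Kruskal's algorithm (sort edges by weight, add if no cycle):
  Add (1,6) w=4
  Add (0,1) w=8
  Add (2,5) w=8
  Add (3,7) w=8
  Add (3,5) w=8
  Skip (2,7) w=9 (creates cycle)
  Add (2,6) w=9
  Skip (1,7) w=11 (creates cycle)
  Skip (1,3) w=12 (creates cycle)
  Skip (1,5) w=12 (creates cycle)
  Skip (0,3) w=14 (creates cycle)
  Add (1,4) w=14
MST weight = 59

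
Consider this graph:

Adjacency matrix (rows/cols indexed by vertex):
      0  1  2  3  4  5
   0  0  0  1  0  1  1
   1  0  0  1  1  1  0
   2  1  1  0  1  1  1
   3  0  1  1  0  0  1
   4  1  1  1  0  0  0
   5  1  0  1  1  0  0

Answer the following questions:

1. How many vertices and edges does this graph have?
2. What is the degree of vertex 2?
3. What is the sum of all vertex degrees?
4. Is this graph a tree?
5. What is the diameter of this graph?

Count: 6 vertices, 10 edges.
Vertex 2 has neighbors [0, 1, 3, 4, 5], degree = 5.
Handshaking lemma: 2 * 10 = 20.
A tree on 6 vertices has 5 edges. This graph has 10 edges (5 extra). Not a tree.
Diameter (longest shortest path) = 2.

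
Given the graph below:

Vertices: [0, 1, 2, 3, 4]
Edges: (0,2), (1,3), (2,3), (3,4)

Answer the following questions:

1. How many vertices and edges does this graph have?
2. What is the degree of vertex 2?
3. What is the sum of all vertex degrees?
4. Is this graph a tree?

Count: 5 vertices, 4 edges.
Vertex 2 has neighbors [0, 3], degree = 2.
Handshaking lemma: 2 * 4 = 8.
A graph is a tree iff it is connected and has exactly n-1 edges. This graph is connected (all 5 vertices in one component) and has 5-1 = 4 edges. It is a tree.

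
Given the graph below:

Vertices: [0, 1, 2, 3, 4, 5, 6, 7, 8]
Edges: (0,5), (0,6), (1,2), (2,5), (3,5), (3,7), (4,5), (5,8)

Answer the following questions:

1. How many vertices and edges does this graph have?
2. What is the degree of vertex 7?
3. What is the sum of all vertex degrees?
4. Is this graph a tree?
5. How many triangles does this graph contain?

Count: 9 vertices, 8 edges.
Vertex 7 has neighbors [3], degree = 1.
Handshaking lemma: 2 * 8 = 16.
A graph is a tree iff it is connected and has exactly n-1 edges. This graph is connected (all 9 vertices in one component) and has 9-1 = 8 edges. It is a tree.
Number of triangles = 0.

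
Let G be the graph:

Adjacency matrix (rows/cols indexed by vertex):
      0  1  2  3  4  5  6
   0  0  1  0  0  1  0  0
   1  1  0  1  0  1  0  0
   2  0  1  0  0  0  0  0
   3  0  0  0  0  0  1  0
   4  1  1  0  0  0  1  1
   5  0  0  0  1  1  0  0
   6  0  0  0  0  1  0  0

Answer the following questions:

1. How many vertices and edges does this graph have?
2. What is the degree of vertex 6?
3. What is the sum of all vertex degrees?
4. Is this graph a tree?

Count: 7 vertices, 7 edges.
Vertex 6 has neighbors [4], degree = 1.
Handshaking lemma: 2 * 7 = 14.
A tree on 7 vertices has 6 edges. This graph has 7 edges (1 extra). Not a tree.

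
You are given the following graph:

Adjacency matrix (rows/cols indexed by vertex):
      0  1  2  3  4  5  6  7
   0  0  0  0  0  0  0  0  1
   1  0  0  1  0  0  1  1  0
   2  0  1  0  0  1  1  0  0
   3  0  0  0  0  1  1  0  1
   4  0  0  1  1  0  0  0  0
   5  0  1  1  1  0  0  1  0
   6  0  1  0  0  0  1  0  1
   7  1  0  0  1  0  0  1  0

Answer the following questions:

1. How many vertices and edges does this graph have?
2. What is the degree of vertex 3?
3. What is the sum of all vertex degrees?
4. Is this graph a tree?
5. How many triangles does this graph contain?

Count: 8 vertices, 11 edges.
Vertex 3 has neighbors [4, 5, 7], degree = 3.
Handshaking lemma: 2 * 11 = 22.
A tree on 8 vertices has 7 edges. This graph has 11 edges (4 extra). Not a tree.
Number of triangles = 2.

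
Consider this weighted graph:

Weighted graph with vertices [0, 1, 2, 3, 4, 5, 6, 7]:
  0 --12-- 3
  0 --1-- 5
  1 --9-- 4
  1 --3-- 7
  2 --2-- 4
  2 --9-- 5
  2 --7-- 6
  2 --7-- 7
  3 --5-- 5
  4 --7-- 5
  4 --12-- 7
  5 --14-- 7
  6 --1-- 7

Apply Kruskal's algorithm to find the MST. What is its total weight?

Applying Kruskal's algorithm (sort edges by weight, add if no cycle):
  Add (0,5) w=1
  Add (6,7) w=1
  Add (2,4) w=2
  Add (1,7) w=3
  Add (3,5) w=5
  Add (2,7) w=7
  Skip (2,6) w=7 (creates cycle)
  Add (4,5) w=7
  Skip (1,4) w=9 (creates cycle)
  Skip (2,5) w=9 (creates cycle)
  Skip (0,3) w=12 (creates cycle)
  Skip (4,7) w=12 (creates cycle)
  Skip (5,7) w=14 (creates cycle)
MST weight = 26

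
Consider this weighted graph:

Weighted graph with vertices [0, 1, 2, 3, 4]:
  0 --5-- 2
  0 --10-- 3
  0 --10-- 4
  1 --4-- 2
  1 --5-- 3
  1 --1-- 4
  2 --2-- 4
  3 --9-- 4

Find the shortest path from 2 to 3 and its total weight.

Using Dijkstra's algorithm from vertex 2:
Shortest path: 2 -> 4 -> 1 -> 3
Total weight: 2 + 1 + 5 = 8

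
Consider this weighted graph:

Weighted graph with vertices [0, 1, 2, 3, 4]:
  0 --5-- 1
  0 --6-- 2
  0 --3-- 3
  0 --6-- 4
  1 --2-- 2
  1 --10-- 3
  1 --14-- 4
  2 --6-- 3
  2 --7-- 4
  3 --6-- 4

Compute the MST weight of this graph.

Applying Kruskal's algorithm (sort edges by weight, add if no cycle):
  Add (1,2) w=2
  Add (0,3) w=3
  Add (0,1) w=5
  Skip (0,2) w=6 (creates cycle)
  Add (0,4) w=6
  Skip (2,3) w=6 (creates cycle)
  Skip (3,4) w=6 (creates cycle)
  Skip (2,4) w=7 (creates cycle)
  Skip (1,3) w=10 (creates cycle)
  Skip (1,4) w=14 (creates cycle)
MST weight = 16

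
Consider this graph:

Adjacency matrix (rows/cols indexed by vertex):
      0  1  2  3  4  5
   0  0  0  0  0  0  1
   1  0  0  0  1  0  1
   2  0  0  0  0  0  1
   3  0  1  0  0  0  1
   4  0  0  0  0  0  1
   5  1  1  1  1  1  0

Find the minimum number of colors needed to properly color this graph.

The graph has a maximum clique of size 3 (lower bound on chromatic number).
A valid 3-coloring: {0: 1, 1: 1, 2: 1, 3: 2, 4: 1, 5: 0}.
Chromatic number = 3.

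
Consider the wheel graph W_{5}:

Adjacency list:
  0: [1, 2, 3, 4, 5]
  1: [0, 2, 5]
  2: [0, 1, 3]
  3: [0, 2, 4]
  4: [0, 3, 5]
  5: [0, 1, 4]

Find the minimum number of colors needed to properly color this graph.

W_{5} = C_{5} plus a hub adjacent to every cycle vertex.
The outer cycle needs 3 colors (odd cycle); the hub is adjacent to all of them so needs a fresh color.
Chromatic number = 3 + 1 = 4.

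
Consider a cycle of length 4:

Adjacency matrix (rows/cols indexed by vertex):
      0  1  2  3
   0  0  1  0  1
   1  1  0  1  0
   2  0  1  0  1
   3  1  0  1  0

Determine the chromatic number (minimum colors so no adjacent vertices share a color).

This is an even cycle (C_4). Even cycles are bipartite.
Chromatic number = 2.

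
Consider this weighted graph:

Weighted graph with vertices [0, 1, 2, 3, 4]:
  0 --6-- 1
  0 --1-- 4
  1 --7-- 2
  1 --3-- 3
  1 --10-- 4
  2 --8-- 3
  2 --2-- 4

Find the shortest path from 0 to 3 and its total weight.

Using Dijkstra's algorithm from vertex 0:
Shortest path: 0 -> 1 -> 3
Total weight: 6 + 3 = 9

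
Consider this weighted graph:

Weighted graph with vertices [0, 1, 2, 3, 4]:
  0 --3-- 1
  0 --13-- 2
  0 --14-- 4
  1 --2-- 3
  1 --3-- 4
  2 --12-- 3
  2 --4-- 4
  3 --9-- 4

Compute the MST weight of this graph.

Applying Kruskal's algorithm (sort edges by weight, add if no cycle):
  Add (1,3) w=2
  Add (0,1) w=3
  Add (1,4) w=3
  Add (2,4) w=4
  Skip (3,4) w=9 (creates cycle)
  Skip (2,3) w=12 (creates cycle)
  Skip (0,2) w=13 (creates cycle)
  Skip (0,4) w=14 (creates cycle)
MST weight = 12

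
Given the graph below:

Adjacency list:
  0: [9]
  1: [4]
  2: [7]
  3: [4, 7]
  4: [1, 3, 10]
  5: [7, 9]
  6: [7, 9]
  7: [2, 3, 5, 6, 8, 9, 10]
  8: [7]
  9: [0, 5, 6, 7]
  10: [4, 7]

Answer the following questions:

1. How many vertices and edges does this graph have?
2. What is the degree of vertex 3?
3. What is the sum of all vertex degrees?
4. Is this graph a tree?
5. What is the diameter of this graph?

Count: 11 vertices, 13 edges.
Vertex 3 has neighbors [4, 7], degree = 2.
Handshaking lemma: 2 * 13 = 26.
A tree on 11 vertices has 10 edges. This graph has 13 edges (3 extra). Not a tree.
Diameter (longest shortest path) = 5.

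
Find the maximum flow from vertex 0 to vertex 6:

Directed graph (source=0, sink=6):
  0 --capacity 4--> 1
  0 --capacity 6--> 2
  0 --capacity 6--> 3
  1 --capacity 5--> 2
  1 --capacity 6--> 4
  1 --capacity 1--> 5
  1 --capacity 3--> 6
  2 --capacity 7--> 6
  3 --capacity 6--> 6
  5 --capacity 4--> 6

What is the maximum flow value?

Computing max flow:
  Flow on (0->1): 4/4
  Flow on (0->2): 6/6
  Flow on (0->3): 6/6
  Flow on (1->2): 1/5
  Flow on (1->6): 3/3
  Flow on (2->6): 7/7
  Flow on (3->6): 6/6
Maximum flow = 16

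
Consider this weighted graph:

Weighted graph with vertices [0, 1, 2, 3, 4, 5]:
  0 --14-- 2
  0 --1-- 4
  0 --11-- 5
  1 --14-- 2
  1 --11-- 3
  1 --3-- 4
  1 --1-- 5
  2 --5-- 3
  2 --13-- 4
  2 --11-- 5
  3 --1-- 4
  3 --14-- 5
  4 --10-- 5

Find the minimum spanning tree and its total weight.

Applying Kruskal's algorithm (sort edges by weight, add if no cycle):
  Add (0,4) w=1
  Add (1,5) w=1
  Add (3,4) w=1
  Add (1,4) w=3
  Add (2,3) w=5
  Skip (4,5) w=10 (creates cycle)
  Skip (0,5) w=11 (creates cycle)
  Skip (1,3) w=11 (creates cycle)
  Skip (2,5) w=11 (creates cycle)
  Skip (2,4) w=13 (creates cycle)
  Skip (0,2) w=14 (creates cycle)
  Skip (1,2) w=14 (creates cycle)
  Skip (3,5) w=14 (creates cycle)
MST weight = 11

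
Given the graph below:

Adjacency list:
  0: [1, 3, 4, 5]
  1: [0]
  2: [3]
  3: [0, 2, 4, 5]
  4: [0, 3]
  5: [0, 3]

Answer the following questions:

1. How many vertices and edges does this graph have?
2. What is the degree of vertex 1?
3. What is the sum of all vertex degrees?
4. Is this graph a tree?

Count: 6 vertices, 7 edges.
Vertex 1 has neighbors [0], degree = 1.
Handshaking lemma: 2 * 7 = 14.
A tree on 6 vertices has 5 edges. This graph has 7 edges (2 extra). Not a tree.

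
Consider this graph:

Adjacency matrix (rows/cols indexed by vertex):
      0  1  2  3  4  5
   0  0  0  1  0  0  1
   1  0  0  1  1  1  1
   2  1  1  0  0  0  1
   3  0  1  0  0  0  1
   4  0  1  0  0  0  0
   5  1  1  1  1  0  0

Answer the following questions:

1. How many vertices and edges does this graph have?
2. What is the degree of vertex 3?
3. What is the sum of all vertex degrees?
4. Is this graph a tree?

Count: 6 vertices, 8 edges.
Vertex 3 has neighbors [1, 5], degree = 2.
Handshaking lemma: 2 * 8 = 16.
A tree on 6 vertices has 5 edges. This graph has 8 edges (3 extra). Not a tree.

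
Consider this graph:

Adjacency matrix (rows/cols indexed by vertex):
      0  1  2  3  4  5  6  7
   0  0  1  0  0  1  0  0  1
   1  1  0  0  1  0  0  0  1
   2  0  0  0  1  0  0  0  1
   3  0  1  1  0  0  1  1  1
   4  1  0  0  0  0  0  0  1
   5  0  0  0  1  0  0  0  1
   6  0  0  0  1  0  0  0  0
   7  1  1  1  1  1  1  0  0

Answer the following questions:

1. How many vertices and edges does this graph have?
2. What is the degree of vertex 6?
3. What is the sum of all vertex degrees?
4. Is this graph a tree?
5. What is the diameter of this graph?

Count: 8 vertices, 12 edges.
Vertex 6 has neighbors [3], degree = 1.
Handshaking lemma: 2 * 12 = 24.
A tree on 8 vertices has 7 edges. This graph has 12 edges (5 extra). Not a tree.
Diameter (longest shortest path) = 3.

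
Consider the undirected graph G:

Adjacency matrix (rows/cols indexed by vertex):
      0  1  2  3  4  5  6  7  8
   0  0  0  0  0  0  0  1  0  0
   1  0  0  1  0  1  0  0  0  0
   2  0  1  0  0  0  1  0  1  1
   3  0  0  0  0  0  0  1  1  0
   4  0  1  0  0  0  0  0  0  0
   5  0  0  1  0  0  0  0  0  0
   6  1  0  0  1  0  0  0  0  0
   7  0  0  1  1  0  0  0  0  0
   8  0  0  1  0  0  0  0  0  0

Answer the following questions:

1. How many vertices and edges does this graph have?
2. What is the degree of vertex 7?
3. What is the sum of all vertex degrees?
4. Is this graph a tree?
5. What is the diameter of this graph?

Count: 9 vertices, 8 edges.
Vertex 7 has neighbors [2, 3], degree = 2.
Handshaking lemma: 2 * 8 = 16.
A graph is a tree iff it is connected and has exactly n-1 edges. This graph is connected (all 9 vertices in one component) and has 9-1 = 8 edges. It is a tree.
Diameter (longest shortest path) = 6.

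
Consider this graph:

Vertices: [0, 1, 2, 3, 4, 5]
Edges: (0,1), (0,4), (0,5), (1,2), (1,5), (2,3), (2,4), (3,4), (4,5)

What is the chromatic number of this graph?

The graph has a maximum clique of size 3 (lower bound on chromatic number).
A valid 3-coloring: {0: 1, 1: 0, 2: 1, 3: 2, 4: 0, 5: 2}.
Chromatic number = 3.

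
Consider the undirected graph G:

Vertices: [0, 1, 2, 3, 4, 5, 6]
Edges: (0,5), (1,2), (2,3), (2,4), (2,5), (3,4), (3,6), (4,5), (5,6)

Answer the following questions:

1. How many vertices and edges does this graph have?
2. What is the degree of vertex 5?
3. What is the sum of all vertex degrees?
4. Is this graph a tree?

Count: 7 vertices, 9 edges.
Vertex 5 has neighbors [0, 2, 4, 6], degree = 4.
Handshaking lemma: 2 * 9 = 18.
A tree on 7 vertices has 6 edges. This graph has 9 edges (3 extra). Not a tree.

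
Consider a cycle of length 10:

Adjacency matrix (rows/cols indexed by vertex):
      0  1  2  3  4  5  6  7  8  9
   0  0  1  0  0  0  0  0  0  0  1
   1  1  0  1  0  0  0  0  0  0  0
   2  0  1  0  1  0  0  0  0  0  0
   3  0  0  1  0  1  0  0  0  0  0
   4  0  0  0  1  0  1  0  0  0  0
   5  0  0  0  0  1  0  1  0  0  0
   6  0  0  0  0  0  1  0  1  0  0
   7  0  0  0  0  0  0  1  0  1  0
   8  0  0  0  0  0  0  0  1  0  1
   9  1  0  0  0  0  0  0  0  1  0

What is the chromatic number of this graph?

This is an even cycle (C_10). Even cycles are bipartite.
Chromatic number = 2.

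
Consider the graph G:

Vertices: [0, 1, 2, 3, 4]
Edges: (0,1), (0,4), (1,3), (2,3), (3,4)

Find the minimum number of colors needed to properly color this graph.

The graph has a maximum clique of size 2 (lower bound on chromatic number).
A valid 2-coloring: {0: 0, 1: 1, 2: 1, 3: 0, 4: 1}.
Chromatic number = 2.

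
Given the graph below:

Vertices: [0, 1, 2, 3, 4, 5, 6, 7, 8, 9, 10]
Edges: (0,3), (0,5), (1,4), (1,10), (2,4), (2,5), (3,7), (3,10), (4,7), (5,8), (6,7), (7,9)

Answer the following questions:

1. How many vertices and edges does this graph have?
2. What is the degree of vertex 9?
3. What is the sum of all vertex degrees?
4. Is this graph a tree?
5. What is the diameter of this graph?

Count: 11 vertices, 12 edges.
Vertex 9 has neighbors [7], degree = 1.
Handshaking lemma: 2 * 12 = 24.
A tree on 11 vertices has 10 edges. This graph has 12 edges (2 extra). Not a tree.
Diameter (longest shortest path) = 5.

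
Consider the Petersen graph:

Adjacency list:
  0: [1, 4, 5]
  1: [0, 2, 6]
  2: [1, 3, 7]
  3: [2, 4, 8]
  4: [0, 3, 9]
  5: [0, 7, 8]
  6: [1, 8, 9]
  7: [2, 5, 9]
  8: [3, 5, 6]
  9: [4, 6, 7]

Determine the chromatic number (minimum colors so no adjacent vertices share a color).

The Petersen graph contains odd cycles (e.g. the outer 5-cycle), so chi >= 3.
A proper 3-coloring exists (it is a well-known 3-chromatic graph).
Chromatic number = 3.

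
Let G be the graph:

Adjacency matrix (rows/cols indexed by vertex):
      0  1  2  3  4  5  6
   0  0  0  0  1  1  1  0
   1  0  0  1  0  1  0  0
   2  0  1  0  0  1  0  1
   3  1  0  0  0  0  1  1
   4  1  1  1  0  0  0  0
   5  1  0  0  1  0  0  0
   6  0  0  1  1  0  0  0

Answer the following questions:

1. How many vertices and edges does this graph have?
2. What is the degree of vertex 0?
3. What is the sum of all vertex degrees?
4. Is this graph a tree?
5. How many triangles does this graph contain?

Count: 7 vertices, 9 edges.
Vertex 0 has neighbors [3, 4, 5], degree = 3.
Handshaking lemma: 2 * 9 = 18.
A tree on 7 vertices has 6 edges. This graph has 9 edges (3 extra). Not a tree.
Number of triangles = 2.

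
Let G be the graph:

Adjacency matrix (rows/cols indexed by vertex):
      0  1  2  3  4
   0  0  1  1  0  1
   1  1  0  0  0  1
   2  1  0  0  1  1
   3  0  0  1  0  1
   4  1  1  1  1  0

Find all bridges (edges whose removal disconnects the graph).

No bridges found. The graph is 2-edge-connected (no single edge removal disconnects it).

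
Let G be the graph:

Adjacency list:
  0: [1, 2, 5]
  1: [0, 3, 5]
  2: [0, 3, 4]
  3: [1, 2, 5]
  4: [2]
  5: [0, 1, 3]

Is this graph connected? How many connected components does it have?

Checking connectivity: the graph has 1 connected component(s).
All vertices are reachable from each other. The graph IS connected.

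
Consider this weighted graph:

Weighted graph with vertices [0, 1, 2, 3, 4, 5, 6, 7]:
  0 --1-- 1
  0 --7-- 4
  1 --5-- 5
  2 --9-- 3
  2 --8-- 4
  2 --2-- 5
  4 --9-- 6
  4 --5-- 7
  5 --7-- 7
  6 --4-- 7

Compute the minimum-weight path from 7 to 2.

Using Dijkstra's algorithm from vertex 7:
Shortest path: 7 -> 5 -> 2
Total weight: 7 + 2 = 9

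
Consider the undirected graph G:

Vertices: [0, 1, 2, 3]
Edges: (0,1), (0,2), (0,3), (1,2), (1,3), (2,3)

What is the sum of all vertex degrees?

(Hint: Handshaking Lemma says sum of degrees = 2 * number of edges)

Count edges: 6 edges.
By Handshaking Lemma: sum of degrees = 2 * 6 = 12.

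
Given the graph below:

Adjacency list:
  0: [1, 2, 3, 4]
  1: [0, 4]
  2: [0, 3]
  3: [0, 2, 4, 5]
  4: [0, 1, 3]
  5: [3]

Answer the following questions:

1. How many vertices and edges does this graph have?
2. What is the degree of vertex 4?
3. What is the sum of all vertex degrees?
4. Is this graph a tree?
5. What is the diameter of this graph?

Count: 6 vertices, 8 edges.
Vertex 4 has neighbors [0, 1, 3], degree = 3.
Handshaking lemma: 2 * 8 = 16.
A tree on 6 vertices has 5 edges. This graph has 8 edges (3 extra). Not a tree.
Diameter (longest shortest path) = 3.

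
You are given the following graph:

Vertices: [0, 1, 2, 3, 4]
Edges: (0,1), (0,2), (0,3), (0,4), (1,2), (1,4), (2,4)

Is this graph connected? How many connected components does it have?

Checking connectivity: the graph has 1 connected component(s).
All vertices are reachable from each other. The graph IS connected.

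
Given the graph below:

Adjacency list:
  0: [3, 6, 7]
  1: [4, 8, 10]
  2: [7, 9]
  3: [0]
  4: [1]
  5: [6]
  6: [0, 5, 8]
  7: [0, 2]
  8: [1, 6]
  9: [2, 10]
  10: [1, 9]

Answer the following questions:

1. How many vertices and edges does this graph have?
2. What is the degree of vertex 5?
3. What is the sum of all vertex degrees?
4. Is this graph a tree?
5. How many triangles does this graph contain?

Count: 11 vertices, 11 edges.
Vertex 5 has neighbors [6], degree = 1.
Handshaking lemma: 2 * 11 = 22.
A tree on 11 vertices has 10 edges. This graph has 11 edges (1 extra). Not a tree.
Number of triangles = 0.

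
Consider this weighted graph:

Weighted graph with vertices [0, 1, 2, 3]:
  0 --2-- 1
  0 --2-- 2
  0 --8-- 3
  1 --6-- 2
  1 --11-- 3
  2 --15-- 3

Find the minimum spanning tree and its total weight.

Applying Kruskal's algorithm (sort edges by weight, add if no cycle):
  Add (0,1) w=2
  Add (0,2) w=2
  Skip (1,2) w=6 (creates cycle)
  Add (0,3) w=8
  Skip (1,3) w=11 (creates cycle)
  Skip (2,3) w=15 (creates cycle)
MST weight = 12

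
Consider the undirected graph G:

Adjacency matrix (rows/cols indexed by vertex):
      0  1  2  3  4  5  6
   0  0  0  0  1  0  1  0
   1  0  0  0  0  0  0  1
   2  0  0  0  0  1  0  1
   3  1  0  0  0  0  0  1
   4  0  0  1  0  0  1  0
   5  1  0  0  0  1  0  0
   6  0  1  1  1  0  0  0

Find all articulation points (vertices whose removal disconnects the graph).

An articulation point is a vertex whose removal disconnects the graph.
Articulation points: [6]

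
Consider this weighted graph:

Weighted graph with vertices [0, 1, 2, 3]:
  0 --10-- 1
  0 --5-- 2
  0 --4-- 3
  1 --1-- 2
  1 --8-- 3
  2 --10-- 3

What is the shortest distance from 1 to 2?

Using Dijkstra's algorithm from vertex 1:
Shortest path: 1 -> 2
Total weight: 1 = 1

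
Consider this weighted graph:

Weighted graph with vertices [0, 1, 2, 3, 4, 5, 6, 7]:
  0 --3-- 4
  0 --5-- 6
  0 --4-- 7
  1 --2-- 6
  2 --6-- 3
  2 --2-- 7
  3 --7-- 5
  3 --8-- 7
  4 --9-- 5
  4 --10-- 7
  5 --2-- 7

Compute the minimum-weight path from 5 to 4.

Using Dijkstra's algorithm from vertex 5:
Shortest path: 5 -> 4
Total weight: 9 = 9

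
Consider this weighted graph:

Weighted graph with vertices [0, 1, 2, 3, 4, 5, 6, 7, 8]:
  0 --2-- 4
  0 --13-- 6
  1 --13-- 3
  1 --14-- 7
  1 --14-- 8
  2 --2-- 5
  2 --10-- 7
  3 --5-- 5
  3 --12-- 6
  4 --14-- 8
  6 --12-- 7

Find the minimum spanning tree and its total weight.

Applying Kruskal's algorithm (sort edges by weight, add if no cycle):
  Add (0,4) w=2
  Add (2,5) w=2
  Add (3,5) w=5
  Add (2,7) w=10
  Add (3,6) w=12
  Skip (6,7) w=12 (creates cycle)
  Add (0,6) w=13
  Add (1,3) w=13
  Skip (1,7) w=14 (creates cycle)
  Add (1,8) w=14
  Skip (4,8) w=14 (creates cycle)
MST weight = 71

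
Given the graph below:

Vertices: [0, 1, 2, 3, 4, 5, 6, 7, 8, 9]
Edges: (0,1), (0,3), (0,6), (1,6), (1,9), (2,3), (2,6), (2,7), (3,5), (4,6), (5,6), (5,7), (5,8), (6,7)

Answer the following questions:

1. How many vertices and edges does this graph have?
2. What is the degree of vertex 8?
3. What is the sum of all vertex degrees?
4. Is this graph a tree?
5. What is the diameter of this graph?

Count: 10 vertices, 14 edges.
Vertex 8 has neighbors [5], degree = 1.
Handshaking lemma: 2 * 14 = 28.
A tree on 10 vertices has 9 edges. This graph has 14 edges (5 extra). Not a tree.
Diameter (longest shortest path) = 4.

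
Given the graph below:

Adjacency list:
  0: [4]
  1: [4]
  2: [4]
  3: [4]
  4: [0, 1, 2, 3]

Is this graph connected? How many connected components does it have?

Checking connectivity: the graph has 1 connected component(s).
All vertices are reachable from each other. The graph IS connected.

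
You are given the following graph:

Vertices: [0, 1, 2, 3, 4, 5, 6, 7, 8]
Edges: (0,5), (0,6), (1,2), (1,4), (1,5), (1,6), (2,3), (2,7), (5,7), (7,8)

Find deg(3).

Vertex 3 has neighbors [2], so deg(3) = 1.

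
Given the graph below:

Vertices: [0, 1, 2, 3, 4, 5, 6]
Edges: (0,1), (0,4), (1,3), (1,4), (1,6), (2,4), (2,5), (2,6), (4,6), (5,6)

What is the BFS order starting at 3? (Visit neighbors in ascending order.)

BFS from vertex 3 (neighbors processed in ascending order):
Visit order: 3, 1, 0, 4, 6, 2, 5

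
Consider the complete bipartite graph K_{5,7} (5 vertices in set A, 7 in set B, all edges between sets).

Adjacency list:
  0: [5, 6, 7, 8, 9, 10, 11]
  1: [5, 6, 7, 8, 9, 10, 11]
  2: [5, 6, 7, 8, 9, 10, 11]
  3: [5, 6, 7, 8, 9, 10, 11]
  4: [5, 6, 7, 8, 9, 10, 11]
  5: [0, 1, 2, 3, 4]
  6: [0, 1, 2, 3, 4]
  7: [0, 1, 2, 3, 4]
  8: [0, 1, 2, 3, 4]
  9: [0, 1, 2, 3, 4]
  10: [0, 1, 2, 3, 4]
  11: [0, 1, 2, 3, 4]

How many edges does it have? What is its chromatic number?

K_{5,7} has 5 * 7 = 35 edges.
Bipartite graphs have chromatic number 2 (color each partition differently).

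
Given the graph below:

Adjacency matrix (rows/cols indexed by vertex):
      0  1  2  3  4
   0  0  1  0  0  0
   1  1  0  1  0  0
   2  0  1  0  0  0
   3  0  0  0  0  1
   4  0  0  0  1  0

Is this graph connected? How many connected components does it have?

Checking connectivity: the graph has 2 connected component(s).
Components: [[0, 1, 2], [3, 4]]. The graph is NOT connected.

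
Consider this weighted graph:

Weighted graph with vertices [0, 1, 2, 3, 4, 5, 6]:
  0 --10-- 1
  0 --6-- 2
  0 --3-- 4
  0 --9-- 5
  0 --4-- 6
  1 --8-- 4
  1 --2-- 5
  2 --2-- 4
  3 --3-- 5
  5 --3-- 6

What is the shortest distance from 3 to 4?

Using Dijkstra's algorithm from vertex 3:
Shortest path: 3 -> 5 -> 1 -> 4
Total weight: 3 + 2 + 8 = 13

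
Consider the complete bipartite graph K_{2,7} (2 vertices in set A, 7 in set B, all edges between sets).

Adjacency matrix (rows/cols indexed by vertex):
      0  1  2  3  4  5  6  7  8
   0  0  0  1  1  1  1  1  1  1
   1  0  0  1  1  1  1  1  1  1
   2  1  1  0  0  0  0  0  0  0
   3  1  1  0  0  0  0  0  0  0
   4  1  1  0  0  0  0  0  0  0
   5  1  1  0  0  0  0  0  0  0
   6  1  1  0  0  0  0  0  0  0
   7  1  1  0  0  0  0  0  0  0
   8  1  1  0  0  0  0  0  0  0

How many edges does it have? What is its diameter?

K_{2,7} has 2 * 7 = 14 edges.
Any vertex reaches any opposite-side vertex in 1 step; same-side vertices reach in 2 steps via any opposite-side vertex.
Diameter = 2.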